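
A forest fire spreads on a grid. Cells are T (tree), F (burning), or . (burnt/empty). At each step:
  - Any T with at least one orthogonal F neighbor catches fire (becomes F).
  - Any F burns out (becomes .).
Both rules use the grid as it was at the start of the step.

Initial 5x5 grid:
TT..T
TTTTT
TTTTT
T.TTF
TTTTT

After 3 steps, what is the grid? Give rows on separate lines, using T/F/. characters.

Step 1: 3 trees catch fire, 1 burn out
  TT..T
  TTTTT
  TTTTF
  T.TF.
  TTTTF
Step 2: 4 trees catch fire, 3 burn out
  TT..T
  TTTTF
  TTTF.
  T.F..
  TTTF.
Step 3: 4 trees catch fire, 4 burn out
  TT..F
  TTTF.
  TTF..
  T....
  TTF..

TT..F
TTTF.
TTF..
T....
TTF..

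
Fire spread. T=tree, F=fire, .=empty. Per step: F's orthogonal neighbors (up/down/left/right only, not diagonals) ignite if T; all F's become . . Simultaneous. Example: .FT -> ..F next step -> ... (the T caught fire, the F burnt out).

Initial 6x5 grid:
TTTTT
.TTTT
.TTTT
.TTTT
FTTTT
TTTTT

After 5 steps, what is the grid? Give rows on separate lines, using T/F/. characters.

Step 1: 2 trees catch fire, 1 burn out
  TTTTT
  .TTTT
  .TTTT
  .TTTT
  .FTTT
  FTTTT
Step 2: 3 trees catch fire, 2 burn out
  TTTTT
  .TTTT
  .TTTT
  .FTTT
  ..FTT
  .FTTT
Step 3: 4 trees catch fire, 3 burn out
  TTTTT
  .TTTT
  .FTTT
  ..FTT
  ...FT
  ..FTT
Step 4: 5 trees catch fire, 4 burn out
  TTTTT
  .FTTT
  ..FTT
  ...FT
  ....F
  ...FT
Step 5: 5 trees catch fire, 5 burn out
  TFTTT
  ..FTT
  ...FT
  ....F
  .....
  ....F

TFTTT
..FTT
...FT
....F
.....
....F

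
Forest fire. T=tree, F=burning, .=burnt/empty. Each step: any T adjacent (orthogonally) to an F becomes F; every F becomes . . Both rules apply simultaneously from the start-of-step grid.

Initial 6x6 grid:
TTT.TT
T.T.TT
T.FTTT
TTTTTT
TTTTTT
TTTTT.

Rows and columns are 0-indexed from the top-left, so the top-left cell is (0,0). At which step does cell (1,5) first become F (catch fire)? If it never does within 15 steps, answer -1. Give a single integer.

Step 1: cell (1,5)='T' (+3 fires, +1 burnt)
Step 2: cell (1,5)='T' (+5 fires, +3 burnt)
Step 3: cell (1,5)='T' (+8 fires, +5 burnt)
Step 4: cell (1,5)='F' (+9 fires, +8 burnt)
  -> target ignites at step 4
Step 5: cell (1,5)='.' (+5 fires, +9 burnt)
Step 6: cell (1,5)='.' (+0 fires, +5 burnt)
  fire out at step 6

4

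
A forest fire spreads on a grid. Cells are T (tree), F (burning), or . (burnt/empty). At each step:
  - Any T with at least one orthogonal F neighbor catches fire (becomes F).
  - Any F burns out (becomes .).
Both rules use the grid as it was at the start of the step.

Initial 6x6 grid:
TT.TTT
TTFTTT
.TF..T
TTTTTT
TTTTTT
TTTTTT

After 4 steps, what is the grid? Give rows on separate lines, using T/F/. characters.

Step 1: 4 trees catch fire, 2 burn out
  TT.TTT
  TF.FTT
  .F...T
  TTFTTT
  TTTTTT
  TTTTTT
Step 2: 7 trees catch fire, 4 burn out
  TF.FTT
  F...FT
  .....T
  TF.FTT
  TTFTTT
  TTTTTT
Step 3: 8 trees catch fire, 7 burn out
  F...FT
  .....F
  .....T
  F...FT
  TF.FTT
  TTFTTT
Step 4: 7 trees catch fire, 8 burn out
  .....F
  ......
  .....F
  .....F
  F...FT
  TF.FTT

.....F
......
.....F
.....F
F...FT
TF.FTT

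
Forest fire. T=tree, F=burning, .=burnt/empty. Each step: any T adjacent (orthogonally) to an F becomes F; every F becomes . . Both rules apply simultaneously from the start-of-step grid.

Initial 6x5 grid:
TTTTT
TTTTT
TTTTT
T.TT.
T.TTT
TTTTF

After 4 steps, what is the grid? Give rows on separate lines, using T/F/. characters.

Step 1: 2 trees catch fire, 1 burn out
  TTTTT
  TTTTT
  TTTTT
  T.TT.
  T.TTF
  TTTF.
Step 2: 2 trees catch fire, 2 burn out
  TTTTT
  TTTTT
  TTTTT
  T.TT.
  T.TF.
  TTF..
Step 3: 3 trees catch fire, 2 burn out
  TTTTT
  TTTTT
  TTTTT
  T.TF.
  T.F..
  TF...
Step 4: 3 trees catch fire, 3 burn out
  TTTTT
  TTTTT
  TTTFT
  T.F..
  T....
  F....

TTTTT
TTTTT
TTTFT
T.F..
T....
F....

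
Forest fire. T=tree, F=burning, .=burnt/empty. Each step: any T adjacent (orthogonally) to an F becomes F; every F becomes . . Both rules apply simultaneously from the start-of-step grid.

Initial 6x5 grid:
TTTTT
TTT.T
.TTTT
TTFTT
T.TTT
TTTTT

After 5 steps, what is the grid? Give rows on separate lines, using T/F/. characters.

Step 1: 4 trees catch fire, 1 burn out
  TTTTT
  TTT.T
  .TFTT
  TF.FT
  T.FTT
  TTTTT
Step 2: 7 trees catch fire, 4 burn out
  TTTTT
  TTF.T
  .F.FT
  F...F
  T..FT
  TTFTT
Step 3: 7 trees catch fire, 7 burn out
  TTFTT
  TF..T
  ....F
  .....
  F...F
  TF.FT
Step 4: 6 trees catch fire, 7 burn out
  TF.FT
  F...F
  .....
  .....
  .....
  F...F
Step 5: 2 trees catch fire, 6 burn out
  F...F
  .....
  .....
  .....
  .....
  .....

F...F
.....
.....
.....
.....
.....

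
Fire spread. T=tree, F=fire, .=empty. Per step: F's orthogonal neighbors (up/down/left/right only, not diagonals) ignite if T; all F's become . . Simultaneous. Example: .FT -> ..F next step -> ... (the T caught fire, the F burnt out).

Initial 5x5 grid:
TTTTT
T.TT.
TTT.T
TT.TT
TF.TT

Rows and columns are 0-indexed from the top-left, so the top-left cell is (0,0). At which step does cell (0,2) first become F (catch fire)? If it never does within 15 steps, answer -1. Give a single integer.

Step 1: cell (0,2)='T' (+2 fires, +1 burnt)
Step 2: cell (0,2)='T' (+2 fires, +2 burnt)
Step 3: cell (0,2)='T' (+2 fires, +2 burnt)
Step 4: cell (0,2)='T' (+2 fires, +2 burnt)
Step 5: cell (0,2)='F' (+3 fires, +2 burnt)
  -> target ignites at step 5
Step 6: cell (0,2)='.' (+2 fires, +3 burnt)
Step 7: cell (0,2)='.' (+1 fires, +2 burnt)
Step 8: cell (0,2)='.' (+0 fires, +1 burnt)
  fire out at step 8

5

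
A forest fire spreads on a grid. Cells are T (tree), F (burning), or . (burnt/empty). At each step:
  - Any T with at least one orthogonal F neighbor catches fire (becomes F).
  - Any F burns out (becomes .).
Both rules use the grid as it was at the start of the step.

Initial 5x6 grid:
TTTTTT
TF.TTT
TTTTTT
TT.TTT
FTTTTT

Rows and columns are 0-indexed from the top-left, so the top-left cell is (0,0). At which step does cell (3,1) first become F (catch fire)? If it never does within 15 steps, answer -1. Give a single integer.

Step 1: cell (3,1)='T' (+5 fires, +2 burnt)
Step 2: cell (3,1)='F' (+6 fires, +5 burnt)
  -> target ignites at step 2
Step 3: cell (3,1)='.' (+3 fires, +6 burnt)
Step 4: cell (3,1)='.' (+5 fires, +3 burnt)
Step 5: cell (3,1)='.' (+5 fires, +5 burnt)
Step 6: cell (3,1)='.' (+2 fires, +5 burnt)
Step 7: cell (3,1)='.' (+0 fires, +2 burnt)
  fire out at step 7

2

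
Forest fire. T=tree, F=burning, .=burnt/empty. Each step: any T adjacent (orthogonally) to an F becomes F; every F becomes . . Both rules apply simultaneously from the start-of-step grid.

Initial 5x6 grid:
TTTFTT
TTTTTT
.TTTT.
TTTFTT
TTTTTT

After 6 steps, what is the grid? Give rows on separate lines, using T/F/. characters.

Step 1: 7 trees catch fire, 2 burn out
  TTF.FT
  TTTFTT
  .TTFT.
  TTF.FT
  TTTFTT
Step 2: 10 trees catch fire, 7 burn out
  TF...F
  TTF.FT
  .TF.F.
  TF...F
  TTF.FT
Step 3: 7 trees catch fire, 10 burn out
  F.....
  TF...F
  .F....
  F.....
  TF...F
Step 4: 2 trees catch fire, 7 burn out
  ......
  F.....
  ......
  ......
  F.....
Step 5: 0 trees catch fire, 2 burn out
  ......
  ......
  ......
  ......
  ......
Step 6: 0 trees catch fire, 0 burn out
  ......
  ......
  ......
  ......
  ......

......
......
......
......
......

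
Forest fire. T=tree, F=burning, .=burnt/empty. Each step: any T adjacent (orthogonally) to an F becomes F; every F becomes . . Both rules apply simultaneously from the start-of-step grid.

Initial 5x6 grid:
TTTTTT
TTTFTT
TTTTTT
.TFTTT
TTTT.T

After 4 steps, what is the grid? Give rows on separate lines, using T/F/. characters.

Step 1: 8 trees catch fire, 2 burn out
  TTTFTT
  TTF.FT
  TTFFTT
  .F.FTT
  TTFT.T
Step 2: 9 trees catch fire, 8 burn out
  TTF.FT
  TF...F
  TF..FT
  ....FT
  TF.F.T
Step 3: 7 trees catch fire, 9 burn out
  TF...F
  F.....
  F....F
  .....F
  F....T
Step 4: 2 trees catch fire, 7 burn out
  F.....
  ......
  ......
  ......
  .....F

F.....
......
......
......
.....F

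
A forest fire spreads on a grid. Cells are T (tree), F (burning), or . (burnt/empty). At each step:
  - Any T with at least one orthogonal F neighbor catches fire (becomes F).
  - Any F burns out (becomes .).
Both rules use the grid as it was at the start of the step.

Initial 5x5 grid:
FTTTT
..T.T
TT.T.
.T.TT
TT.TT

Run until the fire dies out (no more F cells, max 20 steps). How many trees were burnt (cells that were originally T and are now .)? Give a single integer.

Answer: 6

Derivation:
Step 1: +1 fires, +1 burnt (F count now 1)
Step 2: +1 fires, +1 burnt (F count now 1)
Step 3: +2 fires, +1 burnt (F count now 2)
Step 4: +1 fires, +2 burnt (F count now 1)
Step 5: +1 fires, +1 burnt (F count now 1)
Step 6: +0 fires, +1 burnt (F count now 0)
Fire out after step 6
Initially T: 16, now '.': 15
Total burnt (originally-T cells now '.'): 6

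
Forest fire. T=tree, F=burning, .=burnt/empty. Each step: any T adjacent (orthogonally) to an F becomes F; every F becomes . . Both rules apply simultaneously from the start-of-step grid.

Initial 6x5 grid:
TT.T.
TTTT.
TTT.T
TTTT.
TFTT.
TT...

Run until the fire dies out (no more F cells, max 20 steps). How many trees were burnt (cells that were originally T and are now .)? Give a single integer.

Answer: 19

Derivation:
Step 1: +4 fires, +1 burnt (F count now 4)
Step 2: +5 fires, +4 burnt (F count now 5)
Step 3: +4 fires, +5 burnt (F count now 4)
Step 4: +3 fires, +4 burnt (F count now 3)
Step 5: +2 fires, +3 burnt (F count now 2)
Step 6: +1 fires, +2 burnt (F count now 1)
Step 7: +0 fires, +1 burnt (F count now 0)
Fire out after step 7
Initially T: 20, now '.': 29
Total burnt (originally-T cells now '.'): 19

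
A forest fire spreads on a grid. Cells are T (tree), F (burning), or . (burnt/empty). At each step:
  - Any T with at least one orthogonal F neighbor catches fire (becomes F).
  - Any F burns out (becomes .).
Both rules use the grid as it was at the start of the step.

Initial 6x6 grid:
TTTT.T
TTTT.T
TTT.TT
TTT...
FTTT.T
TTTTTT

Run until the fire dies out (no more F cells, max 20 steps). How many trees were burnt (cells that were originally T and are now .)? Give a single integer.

Step 1: +3 fires, +1 burnt (F count now 3)
Step 2: +4 fires, +3 burnt (F count now 4)
Step 3: +5 fires, +4 burnt (F count now 5)
Step 4: +4 fires, +5 burnt (F count now 4)
Step 5: +3 fires, +4 burnt (F count now 3)
Step 6: +3 fires, +3 burnt (F count now 3)
Step 7: +2 fires, +3 burnt (F count now 2)
Step 8: +0 fires, +2 burnt (F count now 0)
Fire out after step 8
Initially T: 28, now '.': 32
Total burnt (originally-T cells now '.'): 24

Answer: 24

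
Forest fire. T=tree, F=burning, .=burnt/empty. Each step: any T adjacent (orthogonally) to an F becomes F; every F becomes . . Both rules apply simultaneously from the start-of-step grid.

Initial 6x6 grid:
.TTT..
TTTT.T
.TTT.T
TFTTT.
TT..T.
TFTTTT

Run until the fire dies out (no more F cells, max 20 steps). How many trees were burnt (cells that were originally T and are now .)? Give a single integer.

Step 1: +6 fires, +2 burnt (F count now 6)
Step 2: +5 fires, +6 burnt (F count now 5)
Step 3: +6 fires, +5 burnt (F count now 6)
Step 4: +4 fires, +6 burnt (F count now 4)
Step 5: +1 fires, +4 burnt (F count now 1)
Step 6: +0 fires, +1 burnt (F count now 0)
Fire out after step 6
Initially T: 24, now '.': 34
Total burnt (originally-T cells now '.'): 22

Answer: 22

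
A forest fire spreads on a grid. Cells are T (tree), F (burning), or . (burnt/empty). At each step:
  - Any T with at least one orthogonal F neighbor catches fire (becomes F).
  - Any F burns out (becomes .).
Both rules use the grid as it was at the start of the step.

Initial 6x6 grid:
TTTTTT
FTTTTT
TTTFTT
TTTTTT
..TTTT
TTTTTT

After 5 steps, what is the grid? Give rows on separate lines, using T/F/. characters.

Step 1: 7 trees catch fire, 2 burn out
  FTTTTT
  .FTFTT
  FTF.FT
  TTTFTT
  ..TTTT
  TTTTTT
Step 2: 10 trees catch fire, 7 burn out
  .FTFTT
  ..F.FT
  .F...F
  FTF.FT
  ..TFTT
  TTTTTT
Step 3: 8 trees catch fire, 10 burn out
  ..F.FT
  .....F
  ......
  .F...F
  ..F.FT
  TTTFTT
Step 4: 4 trees catch fire, 8 burn out
  .....F
  ......
  ......
  ......
  .....F
  TTF.FT
Step 5: 2 trees catch fire, 4 burn out
  ......
  ......
  ......
  ......
  ......
  TF...F

......
......
......
......
......
TF...F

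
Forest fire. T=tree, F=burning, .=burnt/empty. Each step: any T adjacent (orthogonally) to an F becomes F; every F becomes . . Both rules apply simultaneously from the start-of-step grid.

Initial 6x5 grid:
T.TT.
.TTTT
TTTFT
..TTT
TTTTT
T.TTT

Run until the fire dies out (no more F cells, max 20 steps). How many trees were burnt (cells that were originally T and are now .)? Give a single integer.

Answer: 22

Derivation:
Step 1: +4 fires, +1 burnt (F count now 4)
Step 2: +7 fires, +4 burnt (F count now 7)
Step 3: +6 fires, +7 burnt (F count now 6)
Step 4: +3 fires, +6 burnt (F count now 3)
Step 5: +1 fires, +3 burnt (F count now 1)
Step 6: +1 fires, +1 burnt (F count now 1)
Step 7: +0 fires, +1 burnt (F count now 0)
Fire out after step 7
Initially T: 23, now '.': 29
Total burnt (originally-T cells now '.'): 22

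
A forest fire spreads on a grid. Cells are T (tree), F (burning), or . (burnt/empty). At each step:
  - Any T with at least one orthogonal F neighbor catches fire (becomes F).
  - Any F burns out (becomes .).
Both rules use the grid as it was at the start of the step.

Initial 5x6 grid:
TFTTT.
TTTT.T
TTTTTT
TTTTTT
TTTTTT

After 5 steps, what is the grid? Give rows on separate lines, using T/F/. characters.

Step 1: 3 trees catch fire, 1 burn out
  F.FTT.
  TFTT.T
  TTTTTT
  TTTTTT
  TTTTTT
Step 2: 4 trees catch fire, 3 burn out
  ...FT.
  F.FT.T
  TFTTTT
  TTTTTT
  TTTTTT
Step 3: 5 trees catch fire, 4 burn out
  ....F.
  ...F.T
  F.FTTT
  TFTTTT
  TTTTTT
Step 4: 4 trees catch fire, 5 burn out
  ......
  .....T
  ...FTT
  F.FTTT
  TFTTTT
Step 5: 4 trees catch fire, 4 burn out
  ......
  .....T
  ....FT
  ...FTT
  F.FTTT

......
.....T
....FT
...FTT
F.FTTT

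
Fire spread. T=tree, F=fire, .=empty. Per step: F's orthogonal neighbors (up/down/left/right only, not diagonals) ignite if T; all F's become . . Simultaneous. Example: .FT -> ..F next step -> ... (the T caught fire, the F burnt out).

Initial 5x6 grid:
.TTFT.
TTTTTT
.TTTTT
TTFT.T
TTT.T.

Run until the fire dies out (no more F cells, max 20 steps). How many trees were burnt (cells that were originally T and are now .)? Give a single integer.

Step 1: +7 fires, +2 burnt (F count now 7)
Step 2: +7 fires, +7 burnt (F count now 7)
Step 3: +4 fires, +7 burnt (F count now 4)
Step 4: +2 fires, +4 burnt (F count now 2)
Step 5: +1 fires, +2 burnt (F count now 1)
Step 6: +0 fires, +1 burnt (F count now 0)
Fire out after step 6
Initially T: 22, now '.': 29
Total burnt (originally-T cells now '.'): 21

Answer: 21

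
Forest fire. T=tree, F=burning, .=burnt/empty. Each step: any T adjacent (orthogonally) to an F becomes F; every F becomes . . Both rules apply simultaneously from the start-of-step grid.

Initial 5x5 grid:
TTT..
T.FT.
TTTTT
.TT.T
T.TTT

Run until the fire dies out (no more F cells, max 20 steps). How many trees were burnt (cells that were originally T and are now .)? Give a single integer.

Step 1: +3 fires, +1 burnt (F count now 3)
Step 2: +4 fires, +3 burnt (F count now 4)
Step 3: +5 fires, +4 burnt (F count now 5)
Step 4: +3 fires, +5 burnt (F count now 3)
Step 5: +1 fires, +3 burnt (F count now 1)
Step 6: +0 fires, +1 burnt (F count now 0)
Fire out after step 6
Initially T: 17, now '.': 24
Total burnt (originally-T cells now '.'): 16

Answer: 16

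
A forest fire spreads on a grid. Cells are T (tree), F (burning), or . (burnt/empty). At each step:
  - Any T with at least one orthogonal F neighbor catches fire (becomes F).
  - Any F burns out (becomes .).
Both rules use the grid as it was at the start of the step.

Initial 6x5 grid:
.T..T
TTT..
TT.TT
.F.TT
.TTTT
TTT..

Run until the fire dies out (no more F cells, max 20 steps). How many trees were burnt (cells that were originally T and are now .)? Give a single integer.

Step 1: +2 fires, +1 burnt (F count now 2)
Step 2: +4 fires, +2 burnt (F count now 4)
Step 3: +6 fires, +4 burnt (F count now 6)
Step 4: +2 fires, +6 burnt (F count now 2)
Step 5: +2 fires, +2 burnt (F count now 2)
Step 6: +1 fires, +2 burnt (F count now 1)
Step 7: +0 fires, +1 burnt (F count now 0)
Fire out after step 7
Initially T: 18, now '.': 29
Total burnt (originally-T cells now '.'): 17

Answer: 17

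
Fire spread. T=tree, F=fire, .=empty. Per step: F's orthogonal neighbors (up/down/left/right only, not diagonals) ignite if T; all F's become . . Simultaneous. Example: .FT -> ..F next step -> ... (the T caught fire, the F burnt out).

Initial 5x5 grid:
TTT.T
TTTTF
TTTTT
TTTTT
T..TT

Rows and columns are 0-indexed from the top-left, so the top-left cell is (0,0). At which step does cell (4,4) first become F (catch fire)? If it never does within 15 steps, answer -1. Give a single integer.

Step 1: cell (4,4)='T' (+3 fires, +1 burnt)
Step 2: cell (4,4)='T' (+3 fires, +3 burnt)
Step 3: cell (4,4)='F' (+5 fires, +3 burnt)
  -> target ignites at step 3
Step 4: cell (4,4)='.' (+5 fires, +5 burnt)
Step 5: cell (4,4)='.' (+3 fires, +5 burnt)
Step 6: cell (4,4)='.' (+1 fires, +3 burnt)
Step 7: cell (4,4)='.' (+1 fires, +1 burnt)
Step 8: cell (4,4)='.' (+0 fires, +1 burnt)
  fire out at step 8

3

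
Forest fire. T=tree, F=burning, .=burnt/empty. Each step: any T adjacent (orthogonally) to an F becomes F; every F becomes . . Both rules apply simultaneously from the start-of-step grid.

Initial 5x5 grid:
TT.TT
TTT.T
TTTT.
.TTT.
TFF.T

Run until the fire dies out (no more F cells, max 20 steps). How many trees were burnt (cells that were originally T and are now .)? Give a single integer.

Answer: 13

Derivation:
Step 1: +3 fires, +2 burnt (F count now 3)
Step 2: +3 fires, +3 burnt (F count now 3)
Step 3: +4 fires, +3 burnt (F count now 4)
Step 4: +2 fires, +4 burnt (F count now 2)
Step 5: +1 fires, +2 burnt (F count now 1)
Step 6: +0 fires, +1 burnt (F count now 0)
Fire out after step 6
Initially T: 17, now '.': 21
Total burnt (originally-T cells now '.'): 13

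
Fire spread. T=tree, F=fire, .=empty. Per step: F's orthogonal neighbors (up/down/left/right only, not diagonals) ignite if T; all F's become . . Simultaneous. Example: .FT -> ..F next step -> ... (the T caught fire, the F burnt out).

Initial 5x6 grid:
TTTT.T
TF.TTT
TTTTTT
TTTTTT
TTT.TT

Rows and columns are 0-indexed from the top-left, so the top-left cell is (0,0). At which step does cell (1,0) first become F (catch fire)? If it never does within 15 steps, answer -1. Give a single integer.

Step 1: cell (1,0)='F' (+3 fires, +1 burnt)
  -> target ignites at step 1
Step 2: cell (1,0)='.' (+5 fires, +3 burnt)
Step 3: cell (1,0)='.' (+5 fires, +5 burnt)
Step 4: cell (1,0)='.' (+5 fires, +5 burnt)
Step 5: cell (1,0)='.' (+3 fires, +5 burnt)
Step 6: cell (1,0)='.' (+3 fires, +3 burnt)
Step 7: cell (1,0)='.' (+2 fires, +3 burnt)
Step 8: cell (1,0)='.' (+0 fires, +2 burnt)
  fire out at step 8

1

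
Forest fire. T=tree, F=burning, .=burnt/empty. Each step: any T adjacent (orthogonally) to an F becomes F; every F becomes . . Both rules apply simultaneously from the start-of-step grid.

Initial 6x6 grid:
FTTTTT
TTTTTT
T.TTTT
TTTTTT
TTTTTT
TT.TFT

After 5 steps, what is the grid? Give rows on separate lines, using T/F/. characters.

Step 1: 5 trees catch fire, 2 burn out
  .FTTTT
  FTTTTT
  T.TTTT
  TTTTTT
  TTTTFT
  TT.F.F
Step 2: 6 trees catch fire, 5 burn out
  ..FTTT
  .FTTTT
  F.TTTT
  TTTTFT
  TTTF.F
  TT....
Step 3: 7 trees catch fire, 6 burn out
  ...FTT
  ..FTTT
  ..TTFT
  FTTF.F
  TTF...
  TT....
Step 4: 10 trees catch fire, 7 burn out
  ....FT
  ...FFT
  ..FF.F
  .FF...
  FF....
  TT....
Step 5: 4 trees catch fire, 10 burn out
  .....F
  .....F
  ......
  ......
  ......
  FF....

.....F
.....F
......
......
......
FF....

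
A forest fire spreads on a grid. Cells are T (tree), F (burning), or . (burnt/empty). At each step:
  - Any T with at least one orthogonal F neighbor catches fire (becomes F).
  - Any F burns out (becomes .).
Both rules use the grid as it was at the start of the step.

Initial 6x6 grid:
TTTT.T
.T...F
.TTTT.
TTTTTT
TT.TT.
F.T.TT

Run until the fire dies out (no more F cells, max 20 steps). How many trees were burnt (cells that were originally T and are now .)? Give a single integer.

Step 1: +2 fires, +2 burnt (F count now 2)
Step 2: +2 fires, +2 burnt (F count now 2)
Step 3: +1 fires, +2 burnt (F count now 1)
Step 4: +2 fires, +1 burnt (F count now 2)
Step 5: +3 fires, +2 burnt (F count now 3)
Step 6: +4 fires, +3 burnt (F count now 4)
Step 7: +5 fires, +4 burnt (F count now 5)
Step 8: +2 fires, +5 burnt (F count now 2)
Step 9: +1 fires, +2 burnt (F count now 1)
Step 10: +0 fires, +1 burnt (F count now 0)
Fire out after step 10
Initially T: 23, now '.': 35
Total burnt (originally-T cells now '.'): 22

Answer: 22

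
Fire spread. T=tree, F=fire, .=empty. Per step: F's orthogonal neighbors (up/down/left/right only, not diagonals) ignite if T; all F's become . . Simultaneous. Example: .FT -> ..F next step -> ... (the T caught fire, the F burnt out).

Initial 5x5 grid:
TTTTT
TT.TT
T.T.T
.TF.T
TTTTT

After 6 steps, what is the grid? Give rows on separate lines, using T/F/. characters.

Step 1: 3 trees catch fire, 1 burn out
  TTTTT
  TT.TT
  T.F.T
  .F..T
  TTFTT
Step 2: 2 trees catch fire, 3 burn out
  TTTTT
  TT.TT
  T...T
  ....T
  TF.FT
Step 3: 2 trees catch fire, 2 burn out
  TTTTT
  TT.TT
  T...T
  ....T
  F...F
Step 4: 1 trees catch fire, 2 burn out
  TTTTT
  TT.TT
  T...T
  ....F
  .....
Step 5: 1 trees catch fire, 1 burn out
  TTTTT
  TT.TT
  T...F
  .....
  .....
Step 6: 1 trees catch fire, 1 burn out
  TTTTT
  TT.TF
  T....
  .....
  .....

TTTTT
TT.TF
T....
.....
.....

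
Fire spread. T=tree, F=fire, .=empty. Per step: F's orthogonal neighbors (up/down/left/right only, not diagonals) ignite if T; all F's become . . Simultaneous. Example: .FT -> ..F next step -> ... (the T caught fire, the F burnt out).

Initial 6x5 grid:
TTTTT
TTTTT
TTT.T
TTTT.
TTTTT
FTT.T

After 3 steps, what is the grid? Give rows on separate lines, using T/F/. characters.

Step 1: 2 trees catch fire, 1 burn out
  TTTTT
  TTTTT
  TTT.T
  TTTT.
  FTTTT
  .FT.T
Step 2: 3 trees catch fire, 2 burn out
  TTTTT
  TTTTT
  TTT.T
  FTTT.
  .FTTT
  ..F.T
Step 3: 3 trees catch fire, 3 burn out
  TTTTT
  TTTTT
  FTT.T
  .FTT.
  ..FTT
  ....T

TTTTT
TTTTT
FTT.T
.FTT.
..FTT
....T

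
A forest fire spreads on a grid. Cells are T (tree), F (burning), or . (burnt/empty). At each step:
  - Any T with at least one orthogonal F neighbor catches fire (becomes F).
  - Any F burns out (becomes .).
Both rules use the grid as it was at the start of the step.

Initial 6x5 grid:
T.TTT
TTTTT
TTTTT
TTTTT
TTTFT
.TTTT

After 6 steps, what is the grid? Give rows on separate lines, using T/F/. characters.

Step 1: 4 trees catch fire, 1 burn out
  T.TTT
  TTTTT
  TTTTT
  TTTFT
  TTF.F
  .TTFT
Step 2: 6 trees catch fire, 4 burn out
  T.TTT
  TTTTT
  TTTFT
  TTF.F
  TF...
  .TF.F
Step 3: 6 trees catch fire, 6 burn out
  T.TTT
  TTTFT
  TTF.F
  TF...
  F....
  .F...
Step 4: 5 trees catch fire, 6 burn out
  T.TFT
  TTF.F
  TF...
  F....
  .....
  .....
Step 5: 4 trees catch fire, 5 burn out
  T.F.F
  TF...
  F....
  .....
  .....
  .....
Step 6: 1 trees catch fire, 4 burn out
  T....
  F....
  .....
  .....
  .....
  .....

T....
F....
.....
.....
.....
.....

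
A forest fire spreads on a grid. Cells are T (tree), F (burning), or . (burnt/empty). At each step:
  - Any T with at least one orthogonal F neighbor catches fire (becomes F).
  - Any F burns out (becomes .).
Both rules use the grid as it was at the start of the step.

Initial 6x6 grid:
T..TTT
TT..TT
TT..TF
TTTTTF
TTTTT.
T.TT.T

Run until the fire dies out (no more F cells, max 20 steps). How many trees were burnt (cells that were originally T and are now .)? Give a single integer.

Step 1: +3 fires, +2 burnt (F count now 3)
Step 2: +4 fires, +3 burnt (F count now 4)
Step 3: +3 fires, +4 burnt (F count now 3)
Step 4: +4 fires, +3 burnt (F count now 4)
Step 5: +4 fires, +4 burnt (F count now 4)
Step 6: +3 fires, +4 burnt (F count now 3)
Step 7: +2 fires, +3 burnt (F count now 2)
Step 8: +1 fires, +2 burnt (F count now 1)
Step 9: +0 fires, +1 burnt (F count now 0)
Fire out after step 9
Initially T: 25, now '.': 35
Total burnt (originally-T cells now '.'): 24

Answer: 24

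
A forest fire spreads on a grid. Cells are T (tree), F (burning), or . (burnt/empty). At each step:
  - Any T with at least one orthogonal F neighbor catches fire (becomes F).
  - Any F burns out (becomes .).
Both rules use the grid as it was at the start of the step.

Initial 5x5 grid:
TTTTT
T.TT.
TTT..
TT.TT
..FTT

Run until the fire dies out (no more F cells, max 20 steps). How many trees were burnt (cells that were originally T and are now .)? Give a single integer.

Answer: 4

Derivation:
Step 1: +1 fires, +1 burnt (F count now 1)
Step 2: +2 fires, +1 burnt (F count now 2)
Step 3: +1 fires, +2 burnt (F count now 1)
Step 4: +0 fires, +1 burnt (F count now 0)
Fire out after step 4
Initially T: 17, now '.': 12
Total burnt (originally-T cells now '.'): 4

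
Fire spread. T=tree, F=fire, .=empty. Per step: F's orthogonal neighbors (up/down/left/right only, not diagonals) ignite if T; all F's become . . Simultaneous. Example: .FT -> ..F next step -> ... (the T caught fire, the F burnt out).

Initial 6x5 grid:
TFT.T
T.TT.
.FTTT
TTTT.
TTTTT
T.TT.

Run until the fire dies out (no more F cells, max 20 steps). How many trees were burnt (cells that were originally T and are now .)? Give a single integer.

Answer: 20

Derivation:
Step 1: +4 fires, +2 burnt (F count now 4)
Step 2: +6 fires, +4 burnt (F count now 6)
Step 3: +5 fires, +6 burnt (F count now 5)
Step 4: +3 fires, +5 burnt (F count now 3)
Step 5: +2 fires, +3 burnt (F count now 2)
Step 6: +0 fires, +2 burnt (F count now 0)
Fire out after step 6
Initially T: 21, now '.': 29
Total burnt (originally-T cells now '.'): 20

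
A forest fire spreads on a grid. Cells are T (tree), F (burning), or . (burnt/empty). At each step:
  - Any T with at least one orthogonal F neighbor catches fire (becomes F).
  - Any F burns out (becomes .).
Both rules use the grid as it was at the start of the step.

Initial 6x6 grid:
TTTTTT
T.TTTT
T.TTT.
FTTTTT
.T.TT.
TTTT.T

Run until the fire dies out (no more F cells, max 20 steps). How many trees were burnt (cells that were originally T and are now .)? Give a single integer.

Step 1: +2 fires, +1 burnt (F count now 2)
Step 2: +3 fires, +2 burnt (F count now 3)
Step 3: +4 fires, +3 burnt (F count now 4)
Step 4: +7 fires, +4 burnt (F count now 7)
Step 5: +6 fires, +7 burnt (F count now 6)
Step 6: +2 fires, +6 burnt (F count now 2)
Step 7: +2 fires, +2 burnt (F count now 2)
Step 8: +1 fires, +2 burnt (F count now 1)
Step 9: +0 fires, +1 burnt (F count now 0)
Fire out after step 9
Initially T: 28, now '.': 35
Total burnt (originally-T cells now '.'): 27

Answer: 27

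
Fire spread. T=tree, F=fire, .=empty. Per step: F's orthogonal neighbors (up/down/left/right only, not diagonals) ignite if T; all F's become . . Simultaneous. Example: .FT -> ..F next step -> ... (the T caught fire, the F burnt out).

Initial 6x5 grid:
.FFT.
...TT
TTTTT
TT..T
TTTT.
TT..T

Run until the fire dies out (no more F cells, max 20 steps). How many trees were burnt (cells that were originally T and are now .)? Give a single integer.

Answer: 17

Derivation:
Step 1: +1 fires, +2 burnt (F count now 1)
Step 2: +1 fires, +1 burnt (F count now 1)
Step 3: +2 fires, +1 burnt (F count now 2)
Step 4: +2 fires, +2 burnt (F count now 2)
Step 5: +2 fires, +2 burnt (F count now 2)
Step 6: +2 fires, +2 burnt (F count now 2)
Step 7: +2 fires, +2 burnt (F count now 2)
Step 8: +3 fires, +2 burnt (F count now 3)
Step 9: +2 fires, +3 burnt (F count now 2)
Step 10: +0 fires, +2 burnt (F count now 0)
Fire out after step 10
Initially T: 18, now '.': 29
Total burnt (originally-T cells now '.'): 17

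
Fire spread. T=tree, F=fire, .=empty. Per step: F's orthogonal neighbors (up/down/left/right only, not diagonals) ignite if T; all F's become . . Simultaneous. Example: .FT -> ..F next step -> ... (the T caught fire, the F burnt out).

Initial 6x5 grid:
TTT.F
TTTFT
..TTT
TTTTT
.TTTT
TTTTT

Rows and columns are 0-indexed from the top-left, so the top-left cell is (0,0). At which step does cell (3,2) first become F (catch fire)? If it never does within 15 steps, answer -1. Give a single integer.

Step 1: cell (3,2)='T' (+3 fires, +2 burnt)
Step 2: cell (3,2)='T' (+5 fires, +3 burnt)
Step 3: cell (3,2)='F' (+5 fires, +5 burnt)
  -> target ignites at step 3
Step 4: cell (3,2)='.' (+5 fires, +5 burnt)
Step 5: cell (3,2)='.' (+4 fires, +5 burnt)
Step 6: cell (3,2)='.' (+1 fires, +4 burnt)
Step 7: cell (3,2)='.' (+1 fires, +1 burnt)
Step 8: cell (3,2)='.' (+0 fires, +1 burnt)
  fire out at step 8

3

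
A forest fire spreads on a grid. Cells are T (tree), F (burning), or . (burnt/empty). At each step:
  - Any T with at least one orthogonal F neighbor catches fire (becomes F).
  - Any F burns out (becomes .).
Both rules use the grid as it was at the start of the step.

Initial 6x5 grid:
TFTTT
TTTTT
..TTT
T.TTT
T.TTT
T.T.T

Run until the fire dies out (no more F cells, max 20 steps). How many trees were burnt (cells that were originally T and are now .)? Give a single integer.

Answer: 20

Derivation:
Step 1: +3 fires, +1 burnt (F count now 3)
Step 2: +3 fires, +3 burnt (F count now 3)
Step 3: +3 fires, +3 burnt (F count now 3)
Step 4: +3 fires, +3 burnt (F count now 3)
Step 5: +3 fires, +3 burnt (F count now 3)
Step 6: +3 fires, +3 burnt (F count now 3)
Step 7: +1 fires, +3 burnt (F count now 1)
Step 8: +1 fires, +1 burnt (F count now 1)
Step 9: +0 fires, +1 burnt (F count now 0)
Fire out after step 9
Initially T: 23, now '.': 27
Total burnt (originally-T cells now '.'): 20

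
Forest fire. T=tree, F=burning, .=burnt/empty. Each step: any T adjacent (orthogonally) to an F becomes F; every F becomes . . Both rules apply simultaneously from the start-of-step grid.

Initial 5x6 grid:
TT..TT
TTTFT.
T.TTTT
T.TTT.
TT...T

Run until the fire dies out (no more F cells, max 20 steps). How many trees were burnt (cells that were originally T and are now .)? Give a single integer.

Step 1: +3 fires, +1 burnt (F count now 3)
Step 2: +5 fires, +3 burnt (F count now 5)
Step 3: +6 fires, +5 burnt (F count now 6)
Step 4: +2 fires, +6 burnt (F count now 2)
Step 5: +1 fires, +2 burnt (F count now 1)
Step 6: +1 fires, +1 burnt (F count now 1)
Step 7: +1 fires, +1 burnt (F count now 1)
Step 8: +0 fires, +1 burnt (F count now 0)
Fire out after step 8
Initially T: 20, now '.': 29
Total burnt (originally-T cells now '.'): 19

Answer: 19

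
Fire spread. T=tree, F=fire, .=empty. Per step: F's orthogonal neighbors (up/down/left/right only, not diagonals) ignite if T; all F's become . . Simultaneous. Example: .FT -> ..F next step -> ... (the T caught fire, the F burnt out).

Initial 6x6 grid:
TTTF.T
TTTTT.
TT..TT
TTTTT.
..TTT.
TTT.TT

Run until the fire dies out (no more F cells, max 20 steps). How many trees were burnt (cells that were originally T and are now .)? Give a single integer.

Answer: 25

Derivation:
Step 1: +2 fires, +1 burnt (F count now 2)
Step 2: +3 fires, +2 burnt (F count now 3)
Step 3: +3 fires, +3 burnt (F count now 3)
Step 4: +4 fires, +3 burnt (F count now 4)
Step 5: +4 fires, +4 burnt (F count now 4)
Step 6: +4 fires, +4 burnt (F count now 4)
Step 7: +2 fires, +4 burnt (F count now 2)
Step 8: +1 fires, +2 burnt (F count now 1)
Step 9: +1 fires, +1 burnt (F count now 1)
Step 10: +1 fires, +1 burnt (F count now 1)
Step 11: +0 fires, +1 burnt (F count now 0)
Fire out after step 11
Initially T: 26, now '.': 35
Total burnt (originally-T cells now '.'): 25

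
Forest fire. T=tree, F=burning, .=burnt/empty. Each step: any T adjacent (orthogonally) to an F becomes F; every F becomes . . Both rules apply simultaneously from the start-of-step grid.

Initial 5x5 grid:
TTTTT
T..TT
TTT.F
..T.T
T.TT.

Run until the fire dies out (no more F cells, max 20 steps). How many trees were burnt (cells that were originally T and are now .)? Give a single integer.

Step 1: +2 fires, +1 burnt (F count now 2)
Step 2: +2 fires, +2 burnt (F count now 2)
Step 3: +1 fires, +2 burnt (F count now 1)
Step 4: +1 fires, +1 burnt (F count now 1)
Step 5: +1 fires, +1 burnt (F count now 1)
Step 6: +1 fires, +1 burnt (F count now 1)
Step 7: +1 fires, +1 burnt (F count now 1)
Step 8: +1 fires, +1 burnt (F count now 1)
Step 9: +1 fires, +1 burnt (F count now 1)
Step 10: +1 fires, +1 burnt (F count now 1)
Step 11: +1 fires, +1 burnt (F count now 1)
Step 12: +1 fires, +1 burnt (F count now 1)
Step 13: +1 fires, +1 burnt (F count now 1)
Step 14: +0 fires, +1 burnt (F count now 0)
Fire out after step 14
Initially T: 16, now '.': 24
Total burnt (originally-T cells now '.'): 15

Answer: 15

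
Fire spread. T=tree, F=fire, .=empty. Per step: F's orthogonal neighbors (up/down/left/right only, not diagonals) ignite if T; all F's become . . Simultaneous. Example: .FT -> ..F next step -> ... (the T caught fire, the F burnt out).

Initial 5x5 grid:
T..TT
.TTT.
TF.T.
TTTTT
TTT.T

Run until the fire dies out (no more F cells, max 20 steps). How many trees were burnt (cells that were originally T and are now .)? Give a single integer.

Answer: 16

Derivation:
Step 1: +3 fires, +1 burnt (F count now 3)
Step 2: +4 fires, +3 burnt (F count now 4)
Step 3: +4 fires, +4 burnt (F count now 4)
Step 4: +3 fires, +4 burnt (F count now 3)
Step 5: +2 fires, +3 burnt (F count now 2)
Step 6: +0 fires, +2 burnt (F count now 0)
Fire out after step 6
Initially T: 17, now '.': 24
Total burnt (originally-T cells now '.'): 16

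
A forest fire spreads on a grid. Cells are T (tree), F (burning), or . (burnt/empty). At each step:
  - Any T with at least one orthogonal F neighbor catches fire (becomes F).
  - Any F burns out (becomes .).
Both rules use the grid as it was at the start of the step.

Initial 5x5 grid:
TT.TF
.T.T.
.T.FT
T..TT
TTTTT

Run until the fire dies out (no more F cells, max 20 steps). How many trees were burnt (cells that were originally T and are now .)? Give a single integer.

Step 1: +4 fires, +2 burnt (F count now 4)
Step 2: +2 fires, +4 burnt (F count now 2)
Step 3: +2 fires, +2 burnt (F count now 2)
Step 4: +1 fires, +2 burnt (F count now 1)
Step 5: +1 fires, +1 burnt (F count now 1)
Step 6: +1 fires, +1 burnt (F count now 1)
Step 7: +0 fires, +1 burnt (F count now 0)
Fire out after step 7
Initially T: 15, now '.': 21
Total burnt (originally-T cells now '.'): 11

Answer: 11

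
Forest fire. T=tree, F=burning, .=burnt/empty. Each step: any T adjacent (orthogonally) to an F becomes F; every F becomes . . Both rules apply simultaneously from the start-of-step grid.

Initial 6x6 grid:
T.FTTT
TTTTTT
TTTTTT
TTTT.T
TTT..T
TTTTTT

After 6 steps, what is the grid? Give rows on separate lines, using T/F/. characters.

Step 1: 2 trees catch fire, 1 burn out
  T..FTT
  TTFTTT
  TTTTTT
  TTTT.T
  TTT..T
  TTTTTT
Step 2: 4 trees catch fire, 2 burn out
  T...FT
  TF.FTT
  TTFTTT
  TTTT.T
  TTT..T
  TTTTTT
Step 3: 6 trees catch fire, 4 burn out
  T....F
  F...FT
  TF.FTT
  TTFT.T
  TTT..T
  TTTTTT
Step 4: 7 trees catch fire, 6 burn out
  F.....
  .....F
  F...FT
  TF.F.T
  TTF..T
  TTTTTT
Step 5: 4 trees catch fire, 7 burn out
  ......
  ......
  .....F
  F....T
  TF...T
  TTFTTT
Step 6: 4 trees catch fire, 4 burn out
  ......
  ......
  ......
  .....F
  F....T
  TF.FTT

......
......
......
.....F
F....T
TF.FTT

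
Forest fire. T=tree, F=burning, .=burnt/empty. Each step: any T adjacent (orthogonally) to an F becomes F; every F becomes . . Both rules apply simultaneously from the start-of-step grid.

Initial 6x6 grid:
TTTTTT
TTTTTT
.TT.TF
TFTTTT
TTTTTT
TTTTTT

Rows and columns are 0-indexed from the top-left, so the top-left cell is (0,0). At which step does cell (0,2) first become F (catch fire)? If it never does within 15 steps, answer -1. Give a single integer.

Step 1: cell (0,2)='T' (+7 fires, +2 burnt)
Step 2: cell (0,2)='T' (+10 fires, +7 burnt)
Step 3: cell (0,2)='T' (+10 fires, +10 burnt)
Step 4: cell (0,2)='F' (+5 fires, +10 burnt)
  -> target ignites at step 4
Step 5: cell (0,2)='.' (+0 fires, +5 burnt)
  fire out at step 5

4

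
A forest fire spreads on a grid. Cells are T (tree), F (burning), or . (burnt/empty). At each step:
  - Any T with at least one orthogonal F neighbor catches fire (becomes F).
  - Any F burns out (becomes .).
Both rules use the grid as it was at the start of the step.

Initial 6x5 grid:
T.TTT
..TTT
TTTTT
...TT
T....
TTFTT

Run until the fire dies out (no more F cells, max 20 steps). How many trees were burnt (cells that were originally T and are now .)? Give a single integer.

Step 1: +2 fires, +1 burnt (F count now 2)
Step 2: +2 fires, +2 burnt (F count now 2)
Step 3: +1 fires, +2 burnt (F count now 1)
Step 4: +0 fires, +1 burnt (F count now 0)
Fire out after step 4
Initially T: 19, now '.': 16
Total burnt (originally-T cells now '.'): 5

Answer: 5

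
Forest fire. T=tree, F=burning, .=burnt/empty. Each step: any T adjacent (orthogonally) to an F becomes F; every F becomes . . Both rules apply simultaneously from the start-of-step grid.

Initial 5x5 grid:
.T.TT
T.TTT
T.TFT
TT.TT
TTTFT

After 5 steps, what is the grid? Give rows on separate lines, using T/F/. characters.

Step 1: 6 trees catch fire, 2 burn out
  .T.TT
  T.TFT
  T.F.F
  TT.FT
  TTF.F
Step 2: 5 trees catch fire, 6 burn out
  .T.FT
  T.F.F
  T....
  TT..F
  TF...
Step 3: 3 trees catch fire, 5 burn out
  .T..F
  T....
  T....
  TF...
  F....
Step 4: 1 trees catch fire, 3 burn out
  .T...
  T....
  T....
  F....
  .....
Step 5: 1 trees catch fire, 1 burn out
  .T...
  T....
  F....
  .....
  .....

.T...
T....
F....
.....
.....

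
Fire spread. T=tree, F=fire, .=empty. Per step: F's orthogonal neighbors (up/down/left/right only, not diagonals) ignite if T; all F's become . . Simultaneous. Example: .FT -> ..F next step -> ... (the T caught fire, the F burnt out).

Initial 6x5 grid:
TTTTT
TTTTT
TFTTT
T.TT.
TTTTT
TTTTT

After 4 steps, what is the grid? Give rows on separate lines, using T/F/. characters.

Step 1: 3 trees catch fire, 1 burn out
  TTTTT
  TFTTT
  F.FTT
  T.TT.
  TTTTT
  TTTTT
Step 2: 6 trees catch fire, 3 burn out
  TFTTT
  F.FTT
  ...FT
  F.FT.
  TTTTT
  TTTTT
Step 3: 7 trees catch fire, 6 burn out
  F.FTT
  ...FT
  ....F
  ...F.
  FTFTT
  TTTTT
Step 4: 6 trees catch fire, 7 burn out
  ...FT
  ....F
  .....
  .....
  .F.FT
  FTFTT

...FT
....F
.....
.....
.F.FT
FTFTT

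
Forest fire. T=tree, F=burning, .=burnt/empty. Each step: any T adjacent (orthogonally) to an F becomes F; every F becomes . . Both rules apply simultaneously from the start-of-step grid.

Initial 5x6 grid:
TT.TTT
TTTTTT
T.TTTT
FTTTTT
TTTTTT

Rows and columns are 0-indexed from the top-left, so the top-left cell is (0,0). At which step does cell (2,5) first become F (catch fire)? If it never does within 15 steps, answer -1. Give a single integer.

Step 1: cell (2,5)='T' (+3 fires, +1 burnt)
Step 2: cell (2,5)='T' (+3 fires, +3 burnt)
Step 3: cell (2,5)='T' (+5 fires, +3 burnt)
Step 4: cell (2,5)='T' (+5 fires, +5 burnt)
Step 5: cell (2,5)='T' (+4 fires, +5 burnt)
Step 6: cell (2,5)='F' (+4 fires, +4 burnt)
  -> target ignites at step 6
Step 7: cell (2,5)='.' (+2 fires, +4 burnt)
Step 8: cell (2,5)='.' (+1 fires, +2 burnt)
Step 9: cell (2,5)='.' (+0 fires, +1 burnt)
  fire out at step 9

6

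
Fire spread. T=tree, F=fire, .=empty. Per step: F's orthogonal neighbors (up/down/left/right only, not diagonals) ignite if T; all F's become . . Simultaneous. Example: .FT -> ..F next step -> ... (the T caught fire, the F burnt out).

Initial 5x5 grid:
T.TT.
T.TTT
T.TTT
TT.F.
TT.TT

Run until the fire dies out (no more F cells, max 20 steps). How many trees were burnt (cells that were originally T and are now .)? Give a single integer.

Answer: 10

Derivation:
Step 1: +2 fires, +1 burnt (F count now 2)
Step 2: +4 fires, +2 burnt (F count now 4)
Step 3: +3 fires, +4 burnt (F count now 3)
Step 4: +1 fires, +3 burnt (F count now 1)
Step 5: +0 fires, +1 burnt (F count now 0)
Fire out after step 5
Initially T: 17, now '.': 18
Total burnt (originally-T cells now '.'): 10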